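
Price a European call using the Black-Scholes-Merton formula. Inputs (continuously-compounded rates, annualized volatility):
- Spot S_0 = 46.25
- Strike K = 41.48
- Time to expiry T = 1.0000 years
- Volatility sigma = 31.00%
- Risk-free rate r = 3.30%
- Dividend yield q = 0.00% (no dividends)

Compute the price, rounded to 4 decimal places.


Answer: Price = 8.9205

Derivation:
d1 = (ln(S/K) + (r - q + 0.5*sigma^2) * T) / (sigma * sqrt(T)) = 0.61258091
d2 = d1 - sigma * sqrt(T) = 0.30258091
exp(-rT) = 0.96753856; exp(-qT) = 1.00000000
C = S_0 * exp(-qT) * N(d1) - K * exp(-rT) * N(d2)
N(d1) = 0.72992326; N(d2) = 0.61889537
C = 46.2500 * 1.00000000 * 0.72992326 - 41.4800 * 0.96753856 * 0.61889537 = 8.9205


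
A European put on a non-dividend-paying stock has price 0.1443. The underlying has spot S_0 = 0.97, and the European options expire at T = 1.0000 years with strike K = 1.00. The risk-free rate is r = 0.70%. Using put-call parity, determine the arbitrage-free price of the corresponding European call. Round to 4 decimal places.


Put-call parity: C - P = S_0 * exp(-qT) - K * exp(-rT).
S_0 * exp(-qT) = 0.9700 * 1.00000000 = 0.97000000
K * exp(-rT) = 1.0000 * 0.99302444 = 0.99302444
C = P + S*exp(-qT) - K*exp(-rT)
C = 0.1443 + 0.97000000 - 0.99302444 = 0.1213

Answer: Call price = 0.1213


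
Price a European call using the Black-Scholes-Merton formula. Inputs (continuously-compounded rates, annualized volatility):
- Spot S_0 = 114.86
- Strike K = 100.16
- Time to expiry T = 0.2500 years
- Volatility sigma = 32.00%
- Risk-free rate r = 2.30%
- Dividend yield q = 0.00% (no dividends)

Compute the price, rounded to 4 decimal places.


Answer: Price = 17.0153

Derivation:
d1 = (ln(S/K) + (r - q + 0.5*sigma^2) * T) / (sigma * sqrt(T)) = 0.97184430
d2 = d1 - sigma * sqrt(T) = 0.81184430
exp(-rT) = 0.99426650; exp(-qT) = 1.00000000
C = S_0 * exp(-qT) * N(d1) - K * exp(-rT) * N(d2)
N(d1) = 0.83443599; N(d2) = 0.79155951
C = 114.8600 * 1.00000000 * 0.83443599 - 100.1600 * 0.99426650 * 0.79155951 = 17.0153


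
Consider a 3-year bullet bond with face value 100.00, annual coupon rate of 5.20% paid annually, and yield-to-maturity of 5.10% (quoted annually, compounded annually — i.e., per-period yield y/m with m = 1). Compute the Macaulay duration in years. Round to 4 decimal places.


Answer: Macaulay duration = 2.8544 years

Derivation:
Coupon per period c = face * coupon_rate / m = 5.200000
Periods per year m = 1; per-period yield y/m = 0.051000
Number of cashflows N = 3
Cashflows (t years, CF_t, discount factor 1/(1+y/m)^(m*t), PV):
  t = 1.0000: CF_t = 5.200000, DF = 0.951475, PV = 4.947669
  t = 2.0000: CF_t = 5.200000, DF = 0.905304, PV = 4.707582
  t = 3.0000: CF_t = 105.200000, DF = 0.861374, PV = 90.616564
Price P = sum_t PV_t = 100.271815
Macaulay numerator sum_t t * PV_t:
  t * PV_t at t = 1.0000: 4.947669
  t * PV_t at t = 2.0000: 9.415164
  t * PV_t at t = 3.0000: 271.849693
Macaulay duration D = (sum_t t * PV_t) / P = 286.212526 / 100.271815 = 2.854367


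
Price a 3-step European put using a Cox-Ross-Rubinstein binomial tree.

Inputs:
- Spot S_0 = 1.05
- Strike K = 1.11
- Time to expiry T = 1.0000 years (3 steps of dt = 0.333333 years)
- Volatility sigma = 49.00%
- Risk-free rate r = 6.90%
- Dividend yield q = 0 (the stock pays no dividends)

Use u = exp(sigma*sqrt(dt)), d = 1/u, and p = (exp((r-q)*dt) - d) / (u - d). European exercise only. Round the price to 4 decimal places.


Answer: Price = V(0,0) = 0.2094

Derivation:
dt = T/N = 0.333333
u = exp(sigma*sqrt(dt)) = 1.326975; d = 1/u = 0.753594
p = (exp((r-q)*dt) - d) / (u - d) = 0.470320
Discount per step: exp(-r*dt) = 0.977262
Stock lattice S(k, i) with i counting down-moves:
  k=0: S(0,0) = 1.0500
  k=1: S(1,0) = 1.3933; S(1,1) = 0.7913
  k=2: S(2,0) = 1.8489; S(2,1) = 1.0500; S(2,2) = 0.5963
  k=3: S(3,0) = 2.4534; S(3,1) = 1.3933; S(3,2) = 0.7913; S(3,3) = 0.4494
Terminal payoffs V(N, i) = max(K - S_T, 0):
  V(3,0) = 0.000000; V(3,1) = 0.000000; V(3,2) = 0.318726; V(3,3) = 0.660633
Backward induction: V(k, i) = exp(-r*dt) * [p * V(k+1, i) + (1-p) * V(k+1, i+1)].
  V(2,0) = exp(-r*dt) * [p*0.000000 + (1-p)*0.000000] = 0.000000
  V(2,1) = exp(-r*dt) * [p*0.000000 + (1-p)*0.318726] = 0.164984
  V(2,2) = exp(-r*dt) * [p*0.318726 + (1-p)*0.660633] = 0.488462
  V(1,0) = exp(-r*dt) * [p*0.000000 + (1-p)*0.164984] = 0.085402
  V(1,1) = exp(-r*dt) * [p*0.164984 + (1-p)*0.488462] = 0.328677
  V(0,0) = exp(-r*dt) * [p*0.085402 + (1-p)*0.328677] = 0.209388


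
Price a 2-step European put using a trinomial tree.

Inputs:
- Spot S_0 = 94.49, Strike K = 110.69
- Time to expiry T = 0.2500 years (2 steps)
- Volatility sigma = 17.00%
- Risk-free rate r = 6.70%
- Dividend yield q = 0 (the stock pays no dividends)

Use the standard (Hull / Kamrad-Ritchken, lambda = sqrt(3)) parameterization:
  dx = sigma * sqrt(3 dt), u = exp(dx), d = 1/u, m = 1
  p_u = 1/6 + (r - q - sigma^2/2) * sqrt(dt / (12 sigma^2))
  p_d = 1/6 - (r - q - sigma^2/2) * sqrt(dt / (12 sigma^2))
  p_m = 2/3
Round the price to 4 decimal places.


Answer: Price = V(0,0) = 14.5846

Derivation:
dt = T/N = 0.125000; dx = sigma*sqrt(3*dt) = 0.104103
u = exp(dx) = 1.109715; d = 1/u = 0.901132
p_u = 0.198216, p_m = 0.666667, p_d = 0.135117
Discount per step: exp(-r*dt) = 0.991660
Stock lattice S(k, j) with j the centered position index:
  k=0: S(0,+0) = 94.4900
  k=1: S(1,-1) = 85.1480; S(1,+0) = 94.4900; S(1,+1) = 104.8570
  k=2: S(2,-2) = 76.7296; S(2,-1) = 85.1480; S(2,+0) = 94.4900; S(2,+1) = 104.8570; S(2,+2) = 116.3614
Terminal payoffs V(N, j) = max(K - S_T, 0):
  V(2,-2) = 33.960413; V(2,-1) = 25.542019; V(2,+0) = 16.200000; V(2,+1) = 5.833020; V(2,+2) = 0.000000
Backward induction: V(k, j) = exp(-r*dt) * [p_u * V(k+1, j+1) + p_m * V(k+1, j) + p_d * V(k+1, j-1)]
  V(1,-1) = exp(-r*dt) * [p_u*16.200000 + p_m*25.542019 + p_d*33.960413] = 24.620691
  V(1,+0) = exp(-r*dt) * [p_u*5.833020 + p_m*16.200000 + p_d*25.542019] = 15.278872
  V(1,+1) = exp(-r*dt) * [p_u*0.000000 + p_m*5.833020 + p_d*16.200000] = 6.026896
  V(0,+0) = exp(-r*dt) * [p_u*6.026896 + p_m*15.278872 + p_d*24.620691] = 14.584568


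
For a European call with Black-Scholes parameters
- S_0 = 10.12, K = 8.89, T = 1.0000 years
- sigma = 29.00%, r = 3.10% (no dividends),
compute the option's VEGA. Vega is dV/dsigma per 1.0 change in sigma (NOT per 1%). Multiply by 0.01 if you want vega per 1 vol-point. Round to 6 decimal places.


Answer: Vega = 3.162780

Derivation:
d1 = 0.6987469460; d2 = 0.4087469460
phi(d1) = 0.3125276979; exp(-qT) = 1.0000000000; exp(-rT) = 0.9694755731
Vega = S * exp(-qT) * phi(d1) * sqrt(T) = 10.1200 * 1.0000000000 * 0.3125276979 * 1.0000000000 = 3.162780


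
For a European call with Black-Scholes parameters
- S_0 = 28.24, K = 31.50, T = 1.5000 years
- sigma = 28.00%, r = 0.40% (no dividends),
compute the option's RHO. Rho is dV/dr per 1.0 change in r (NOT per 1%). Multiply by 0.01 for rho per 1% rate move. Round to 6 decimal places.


Answer: Rho = 14.948298

Derivation:
d1 = -0.1296133885; d2 = -0.4725419525
phi(d1) = 0.3956052737; exp(-qT) = 1.0000000000; exp(-rT) = 0.9940179641
N(d2) = 0.3182700022
Rho = K*T*exp(-rT)*N(d2) = 31.5000 * 1.5000 * 0.9940179641 * 0.3182700022 = 14.948298


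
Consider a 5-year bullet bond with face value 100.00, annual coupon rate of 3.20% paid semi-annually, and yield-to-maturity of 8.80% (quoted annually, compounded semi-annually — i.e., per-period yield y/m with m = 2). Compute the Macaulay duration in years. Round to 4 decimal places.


Coupon per period c = face * coupon_rate / m = 1.600000
Periods per year m = 2; per-period yield y/m = 0.044000
Number of cashflows N = 10
Cashflows (t years, CF_t, discount factor 1/(1+y/m)^(m*t), PV):
  t = 0.5000: CF_t = 1.600000, DF = 0.957854, PV = 1.532567
  t = 1.0000: CF_t = 1.600000, DF = 0.917485, PV = 1.467976
  t = 1.5000: CF_t = 1.600000, DF = 0.878817, PV = 1.406107
  t = 2.0000: CF_t = 1.600000, DF = 0.841779, PV = 1.346846
  t = 2.5000: CF_t = 1.600000, DF = 0.806302, PV = 1.290083
  t = 3.0000: CF_t = 1.600000, DF = 0.772320, PV = 1.235711
  t = 3.5000: CF_t = 1.600000, DF = 0.739770, PV = 1.183631
  t = 4.0000: CF_t = 1.600000, DF = 0.708592, PV = 1.133747
  t = 4.5000: CF_t = 1.600000, DF = 0.678728, PV = 1.085964
  t = 5.0000: CF_t = 101.600000, DF = 0.650122, PV = 66.052418
Price P = sum_t PV_t = 77.735051
Macaulay numerator sum_t t * PV_t:
  t * PV_t at t = 0.5000: 0.766284
  t * PV_t at t = 1.0000: 1.467976
  t * PV_t at t = 1.5000: 2.109161
  t * PV_t at t = 2.0000: 2.693692
  t * PV_t at t = 2.5000: 3.225206
  t * PV_t at t = 3.0000: 3.707134
  t * PV_t at t = 3.5000: 4.142710
  t * PV_t at t = 4.0000: 4.534986
  t * PV_t at t = 4.5000: 4.886839
  t * PV_t at t = 5.0000: 330.262091
Macaulay duration D = (sum_t t * PV_t) / P = 357.796079 / 77.735051 = 4.602764

Answer: Macaulay duration = 4.6028 years


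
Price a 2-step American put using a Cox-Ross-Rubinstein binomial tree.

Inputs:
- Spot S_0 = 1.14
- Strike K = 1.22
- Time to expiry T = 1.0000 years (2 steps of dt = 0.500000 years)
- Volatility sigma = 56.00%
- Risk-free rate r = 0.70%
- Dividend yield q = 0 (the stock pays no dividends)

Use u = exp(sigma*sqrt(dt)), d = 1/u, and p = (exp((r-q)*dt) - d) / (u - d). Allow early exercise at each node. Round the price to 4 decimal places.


Answer: Price = V(0,0) = 0.2869

Derivation:
dt = T/N = 0.500000
u = exp(sigma*sqrt(dt)) = 1.485839; d = 1/u = 0.673020
p = (exp((r-q)*dt) - d) / (u - d) = 0.406592
Discount per step: exp(-r*dt) = 0.996506
Stock lattice S(k, i) with i counting down-moves:
  k=0: S(0,0) = 1.1400
  k=1: S(1,0) = 1.6939; S(1,1) = 0.7672
  k=2: S(2,0) = 2.5168; S(2,1) = 1.1400; S(2,2) = 0.5164
Terminal payoffs V(N, i) = max(K - S_T, 0):
  V(2,0) = 0.000000; V(2,1) = 0.080000; V(2,2) = 0.703630
Backward induction: V(k, i) = exp(-r*dt) * [p * V(k+1, i) + (1-p) * V(k+1, i+1)]; then take max(V_cont, immediate exercise) for American.
  V(1,0) = exp(-r*dt) * [p*0.000000 + (1-p)*0.080000] = 0.047307; exercise = 0.000000; V(1,0) = max -> 0.047307
  V(1,1) = exp(-r*dt) * [p*0.080000 + (1-p)*0.703630] = 0.448494; exercise = 0.452757; V(1,1) = max -> 0.452757
  V(0,0) = exp(-r*dt) * [p*0.047307 + (1-p)*0.452757] = 0.286898; exercise = 0.080000; V(0,0) = max -> 0.286898


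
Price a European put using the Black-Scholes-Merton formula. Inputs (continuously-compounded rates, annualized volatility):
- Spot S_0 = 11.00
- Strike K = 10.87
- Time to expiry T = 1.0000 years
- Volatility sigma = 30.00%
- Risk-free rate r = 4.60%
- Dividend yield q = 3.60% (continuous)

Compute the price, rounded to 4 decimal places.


Answer: Price = 1.1400

Derivation:
d1 = (ln(S/K) + (r - q + 0.5*sigma^2) * T) / (sigma * sqrt(T)) = 0.22296191
d2 = d1 - sigma * sqrt(T) = -0.07703809
exp(-rT) = 0.95504196; exp(-qT) = 0.96464029
P = K * exp(-rT) * N(-d2) - S_0 * exp(-qT) * N(-d1)
N(-d1) = 0.41178258; N(-d2) = 0.53070338
P = 10.8700 * 0.95504196 * 0.53070338 - 11.0000 * 0.96464029 * 0.41178258 = 1.1400


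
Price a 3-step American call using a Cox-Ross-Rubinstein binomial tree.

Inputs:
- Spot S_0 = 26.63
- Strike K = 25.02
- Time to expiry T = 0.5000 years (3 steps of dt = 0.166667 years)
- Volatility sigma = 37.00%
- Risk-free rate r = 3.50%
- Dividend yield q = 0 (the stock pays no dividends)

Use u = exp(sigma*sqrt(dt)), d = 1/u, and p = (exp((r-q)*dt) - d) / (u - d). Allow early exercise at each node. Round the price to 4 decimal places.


dt = T/N = 0.166667
u = exp(sigma*sqrt(dt)) = 1.163057; d = 1/u = 0.859803
p = (exp((r-q)*dt) - d) / (u - d) = 0.481601
Discount per step: exp(-r*dt) = 0.994184
Stock lattice S(k, i) with i counting down-moves:
  k=0: S(0,0) = 26.6300
  k=1: S(1,0) = 30.9722; S(1,1) = 22.8966
  k=2: S(2,0) = 36.0224; S(2,1) = 26.6300; S(2,2) = 19.6865
  k=3: S(3,0) = 41.8962; S(3,1) = 30.9722; S(3,2) = 22.8966; S(3,3) = 16.9265
Terminal payoffs V(N, i) = max(S_T - K, 0):
  V(3,0) = 16.876153; V(3,1) = 5.952207; V(3,2) = 0.000000; V(3,3) = 0.000000
Backward induction: V(k, i) = exp(-r*dt) * [p * V(k+1, i) + (1-p) * V(k+1, i+1)]; then take max(V_cont, immediate exercise) for American.
  V(2,0) = exp(-r*dt) * [p*16.876153 + (1-p)*5.952207] = 11.147967; exercise = 11.002442; V(2,0) = max -> 11.147967
  V(2,1) = exp(-r*dt) * [p*5.952207 + (1-p)*0.000000] = 2.849914; exercise = 1.610000; V(2,1) = max -> 2.849914
  V(2,2) = exp(-r*dt) * [p*0.000000 + (1-p)*0.000000] = 0.000000; exercise = 0.000000; V(2,2) = max -> 0.000000
  V(1,0) = exp(-r*dt) * [p*11.147967 + (1-p)*2.849914] = 6.806442; exercise = 5.952207; V(1,0) = max -> 6.806442
  V(1,1) = exp(-r*dt) * [p*2.849914 + (1-p)*0.000000] = 1.364538; exercise = 0.000000; V(1,1) = max -> 1.364538
  V(0,0) = exp(-r*dt) * [p*6.806442 + (1-p)*1.364538] = 3.962182; exercise = 1.610000; V(0,0) = max -> 3.962182

Answer: Price = V(0,0) = 3.9622


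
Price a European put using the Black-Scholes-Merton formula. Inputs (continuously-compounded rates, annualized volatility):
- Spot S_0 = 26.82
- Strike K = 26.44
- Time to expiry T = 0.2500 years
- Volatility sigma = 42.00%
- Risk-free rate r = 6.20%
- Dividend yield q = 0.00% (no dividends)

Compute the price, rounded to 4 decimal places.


d1 = (ln(S/K) + (r - q + 0.5*sigma^2) * T) / (sigma * sqrt(T)) = 0.24676125
d2 = d1 - sigma * sqrt(T) = 0.03676125
exp(-rT) = 0.98461951; exp(-qT) = 1.00000000
P = K * exp(-rT) * N(-d2) - S_0 * exp(-qT) * N(-d1)
N(-d1) = 0.40254650; N(-d2) = 0.48533768
P = 26.4400 * 0.98461951 * 0.48533768 - 26.8200 * 1.00000000 * 0.40254650 = 1.8387

Answer: Price = 1.8387


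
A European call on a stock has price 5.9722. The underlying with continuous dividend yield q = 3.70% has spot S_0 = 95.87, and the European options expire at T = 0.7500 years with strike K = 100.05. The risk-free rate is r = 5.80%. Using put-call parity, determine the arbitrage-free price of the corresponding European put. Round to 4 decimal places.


Answer: Put price = 8.5171

Derivation:
Put-call parity: C - P = S_0 * exp(-qT) - K * exp(-rT).
S_0 * exp(-qT) = 95.8700 * 0.97263149 = 93.24618136
K * exp(-rT) = 100.0500 * 0.95743255 = 95.79112704
P = C - S*exp(-qT) + K*exp(-rT)
P = 5.9722 - 93.24618136 + 95.79112704 = 8.5171


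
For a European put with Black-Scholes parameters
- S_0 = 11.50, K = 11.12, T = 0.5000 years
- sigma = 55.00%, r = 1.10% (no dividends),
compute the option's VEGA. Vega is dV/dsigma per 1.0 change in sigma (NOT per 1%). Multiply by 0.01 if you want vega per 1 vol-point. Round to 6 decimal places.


Answer: Vega = 3.105962

Derivation:
d1 = 0.2949965835; d2 = -0.0939121461
phi(d1) = 0.3819559369; exp(-qT) = 1.0000000000; exp(-rT) = 0.9945150973
Vega = S * exp(-qT) * phi(d1) * sqrt(T) = 11.5000 * 1.0000000000 * 0.3819559369 * 0.7071067812 = 3.105962


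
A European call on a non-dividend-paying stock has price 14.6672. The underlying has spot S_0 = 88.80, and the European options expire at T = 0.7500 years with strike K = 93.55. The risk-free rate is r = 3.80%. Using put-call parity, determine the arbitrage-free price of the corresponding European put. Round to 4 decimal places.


Put-call parity: C - P = S_0 * exp(-qT) - K * exp(-rT).
S_0 * exp(-qT) = 88.8000 * 1.00000000 = 88.80000000
K * exp(-rT) = 93.5500 * 0.97190229 = 90.92145962
P = C - S*exp(-qT) + K*exp(-rT)
P = 14.6672 - 88.80000000 + 90.92145962 = 16.7887

Answer: Put price = 16.7887


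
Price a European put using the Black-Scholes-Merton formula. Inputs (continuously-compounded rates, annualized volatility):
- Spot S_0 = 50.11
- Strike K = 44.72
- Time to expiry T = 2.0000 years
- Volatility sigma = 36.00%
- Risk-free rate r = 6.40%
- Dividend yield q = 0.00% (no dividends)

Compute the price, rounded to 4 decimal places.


Answer: Price = 4.5739

Derivation:
d1 = (ln(S/K) + (r - q + 0.5*sigma^2) * T) / (sigma * sqrt(T)) = 0.72949802
d2 = d1 - sigma * sqrt(T) = 0.22038114
exp(-rT) = 0.87985338; exp(-qT) = 1.00000000
P = K * exp(-rT) * N(-d2) - S_0 * exp(-qT) * N(-d1)
N(-d1) = 0.23284854; N(-d2) = 0.41278717
P = 44.7200 * 0.87985338 * 0.41278717 - 50.1100 * 1.00000000 * 0.23284854 = 4.5739


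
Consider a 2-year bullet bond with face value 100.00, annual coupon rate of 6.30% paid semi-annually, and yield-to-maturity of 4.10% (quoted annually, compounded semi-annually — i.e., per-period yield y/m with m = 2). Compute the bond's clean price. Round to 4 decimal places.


Answer: Price = 104.1834

Derivation:
Coupon per period c = face * coupon_rate / m = 3.150000
Periods per year m = 2; per-period yield y/m = 0.020500
Number of cashflows N = 4
Cashflows (t years, CF_t, discount factor 1/(1+y/m)^(m*t), PV):
  t = 0.5000: CF_t = 3.150000, DF = 0.979912, PV = 3.086722
  t = 1.0000: CF_t = 3.150000, DF = 0.960227, PV = 3.024716
  t = 1.5000: CF_t = 3.150000, DF = 0.940938, PV = 2.963954
  t = 2.0000: CF_t = 103.150000, DF = 0.922036, PV = 95.108032
Price P = sum_t PV_t = 104.183424


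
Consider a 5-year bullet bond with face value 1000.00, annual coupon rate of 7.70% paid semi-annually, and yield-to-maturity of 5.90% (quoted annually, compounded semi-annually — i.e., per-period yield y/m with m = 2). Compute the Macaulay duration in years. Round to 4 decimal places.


Answer: Macaulay duration = 4.2755 years

Derivation:
Coupon per period c = face * coupon_rate / m = 38.500000
Periods per year m = 2; per-period yield y/m = 0.029500
Number of cashflows N = 10
Cashflows (t years, CF_t, discount factor 1/(1+y/m)^(m*t), PV):
  t = 0.5000: CF_t = 38.500000, DF = 0.971345, PV = 37.396795
  t = 1.0000: CF_t = 38.500000, DF = 0.943512, PV = 36.325201
  t = 1.5000: CF_t = 38.500000, DF = 0.916476, PV = 35.284314
  t = 2.0000: CF_t = 38.500000, DF = 0.890214, PV = 34.273253
  t = 2.5000: CF_t = 38.500000, DF = 0.864706, PV = 33.291164
  t = 3.0000: CF_t = 38.500000, DF = 0.839928, PV = 32.337216
  t = 3.5000: CF_t = 38.500000, DF = 0.815860, PV = 31.410603
  t = 4.0000: CF_t = 38.500000, DF = 0.792482, PV = 30.510542
  t = 4.5000: CF_t = 38.500000, DF = 0.769773, PV = 29.636272
  t = 5.0000: CF_t = 1038.500000, DF = 0.747716, PV = 776.502738
Price P = sum_t PV_t = 1076.968096
Macaulay numerator sum_t t * PV_t:
  t * PV_t at t = 0.5000: 18.698397
  t * PV_t at t = 1.0000: 36.325201
  t * PV_t at t = 1.5000: 52.926471
  t * PV_t at t = 2.0000: 68.546506
  t * PV_t at t = 2.5000: 83.227909
  t * PV_t at t = 3.0000: 97.011647
  t * PV_t at t = 3.5000: 109.937110
  t * PV_t at t = 4.0000: 122.042168
  t * PV_t at t = 4.5000: 133.363224
  t * PV_t at t = 5.0000: 3882.513689
Macaulay duration D = (sum_t t * PV_t) / P = 4604.592322 / 1076.968096 = 4.275514


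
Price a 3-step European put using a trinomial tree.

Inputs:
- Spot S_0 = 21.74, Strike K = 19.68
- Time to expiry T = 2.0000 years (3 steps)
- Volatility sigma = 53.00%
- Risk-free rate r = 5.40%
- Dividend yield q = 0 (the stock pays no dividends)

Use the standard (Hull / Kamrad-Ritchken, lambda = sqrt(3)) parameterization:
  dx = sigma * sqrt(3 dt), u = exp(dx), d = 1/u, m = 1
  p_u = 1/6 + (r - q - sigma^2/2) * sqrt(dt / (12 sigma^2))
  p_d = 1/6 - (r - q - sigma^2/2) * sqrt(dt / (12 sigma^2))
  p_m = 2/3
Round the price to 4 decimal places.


dt = T/N = 0.666667; dx = sigma*sqrt(3*dt) = 0.749533
u = exp(dx) = 2.116012; d = 1/u = 0.472587
p_u = 0.128221, p_m = 0.666667, p_d = 0.205113
Discount per step: exp(-r*dt) = 0.964640
Stock lattice S(k, j) with j the centered position index:
  k=0: S(0,+0) = 21.7400
  k=1: S(1,-1) = 10.2740; S(1,+0) = 21.7400; S(1,+1) = 46.0021
  k=2: S(2,-2) = 4.8554; S(2,-1) = 10.2740; S(2,+0) = 21.7400; S(2,+1) = 46.0021; S(2,+2) = 97.3410
  k=3: S(3,-3) = 2.2946; S(3,-2) = 4.8554; S(3,-1) = 10.2740; S(3,+0) = 21.7400; S(3,+1) = 46.0021; S(3,+2) = 97.3410; S(3,+3) = 205.9747
Terminal payoffs V(N, j) = max(K - S_T, 0):
  V(3,-3) = 17.385410; V(3,-2) = 14.824619; V(3,-1) = 9.405956; V(3,+0) = 0.000000; V(3,+1) = 0.000000; V(3,+2) = 0.000000; V(3,+3) = 0.000000
Backward induction: V(k, j) = exp(-r*dt) * [p_u * V(k+1, j+1) + p_m * V(k+1, j) + p_d * V(k+1, j-1)]
  V(2,-2) = exp(-r*dt) * [p_u*9.405956 + p_m*14.824619 + p_d*17.385410] = 14.136887
  V(2,-1) = exp(-r*dt) * [p_u*0.000000 + p_m*9.405956 + p_d*14.824619] = 8.982110
  V(2,+0) = exp(-r*dt) * [p_u*0.000000 + p_m*0.000000 + p_d*9.405956] = 1.861063
  V(2,+1) = exp(-r*dt) * [p_u*0.000000 + p_m*0.000000 + p_d*0.000000] = 0.000000
  V(2,+2) = exp(-r*dt) * [p_u*0.000000 + p_m*0.000000 + p_d*0.000000] = 0.000000
  V(1,-1) = exp(-r*dt) * [p_u*1.861063 + p_m*8.982110 + p_d*14.136887] = 8.803651
  V(1,+0) = exp(-r*dt) * [p_u*0.000000 + p_m*1.861063 + p_d*8.982110] = 2.974039
  V(1,+1) = exp(-r*dt) * [p_u*0.000000 + p_m*0.000000 + p_d*1.861063] = 0.368230
  V(0,+0) = exp(-r*dt) * [p_u*0.368230 + p_m*2.974039 + p_d*8.803651] = 3.700022

Answer: Price = V(0,0) = 3.7000


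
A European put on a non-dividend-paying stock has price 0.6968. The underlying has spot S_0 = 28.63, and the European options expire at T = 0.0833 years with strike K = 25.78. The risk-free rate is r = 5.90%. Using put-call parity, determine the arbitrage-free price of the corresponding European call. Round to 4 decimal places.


Answer: Call price = 3.6732

Derivation:
Put-call parity: C - P = S_0 * exp(-qT) - K * exp(-rT).
S_0 * exp(-qT) = 28.6300 * 1.00000000 = 28.63000000
K * exp(-rT) = 25.7800 * 0.99509736 = 25.65360987
C = P + S*exp(-qT) - K*exp(-rT)
C = 0.6968 + 28.63000000 - 25.65360987 = 3.6732


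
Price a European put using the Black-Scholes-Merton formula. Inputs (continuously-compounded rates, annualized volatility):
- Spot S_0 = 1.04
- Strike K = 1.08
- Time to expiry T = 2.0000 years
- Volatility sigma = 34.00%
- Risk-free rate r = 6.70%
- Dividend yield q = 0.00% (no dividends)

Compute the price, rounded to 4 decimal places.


Answer: Price = 0.1445

Derivation:
d1 = (ln(S/K) + (r - q + 0.5*sigma^2) * T) / (sigma * sqrt(T)) = 0.44061003
d2 = d1 - sigma * sqrt(T) = -0.04022258
exp(-rT) = 0.87459006; exp(-qT) = 1.00000000
P = K * exp(-rT) * N(-d2) - S_0 * exp(-qT) * N(-d1)
N(-d1) = 0.32974767; N(-d2) = 0.51604216
P = 1.0800 * 0.87459006 * 0.51604216 - 1.0400 * 1.00000000 * 0.32974767 = 0.1445


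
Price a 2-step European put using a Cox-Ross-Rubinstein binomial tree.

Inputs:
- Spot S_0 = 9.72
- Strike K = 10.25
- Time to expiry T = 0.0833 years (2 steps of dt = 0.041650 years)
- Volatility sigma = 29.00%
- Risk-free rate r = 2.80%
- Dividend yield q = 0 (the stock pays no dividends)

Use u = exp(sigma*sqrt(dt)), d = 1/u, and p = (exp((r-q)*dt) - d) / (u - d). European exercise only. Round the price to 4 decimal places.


dt = T/N = 0.041650
u = exp(sigma*sqrt(dt)) = 1.060971; d = 1/u = 0.942533
p = (exp((r-q)*dt) - d) / (u - d) = 0.495061
Discount per step: exp(-r*dt) = 0.998834
Stock lattice S(k, i) with i counting down-moves:
  k=0: S(0,0) = 9.7200
  k=1: S(1,0) = 10.3126; S(1,1) = 9.1614
  k=2: S(2,0) = 10.9414; S(2,1) = 9.7200; S(2,2) = 8.6349
Terminal payoffs V(N, i) = max(K - S_T, 0):
  V(2,0) = 0.000000; V(2,1) = 0.530000; V(2,2) = 1.615055
Backward induction: V(k, i) = exp(-r*dt) * [p * V(k+1, i) + (1-p) * V(k+1, i+1)].
  V(1,0) = exp(-r*dt) * [p*0.000000 + (1-p)*0.530000] = 0.267306
  V(1,1) = exp(-r*dt) * [p*0.530000 + (1-p)*1.615055] = 1.076631
  V(0,0) = exp(-r*dt) * [p*0.267306 + (1-p)*1.076631] = 0.675178

Answer: Price = V(0,0) = 0.6752


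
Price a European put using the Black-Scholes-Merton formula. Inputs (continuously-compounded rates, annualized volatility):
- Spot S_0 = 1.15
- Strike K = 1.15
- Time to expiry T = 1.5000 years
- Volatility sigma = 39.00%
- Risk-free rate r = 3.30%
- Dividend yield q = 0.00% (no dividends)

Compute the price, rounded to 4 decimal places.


Answer: Price = 0.1852

Derivation:
d1 = (ln(S/K) + (r - q + 0.5*sigma^2) * T) / (sigma * sqrt(T)) = 0.34245751
d2 = d1 - sigma * sqrt(T) = -0.13519299
exp(-rT) = 0.95170516; exp(-qT) = 1.00000000
P = K * exp(-rT) * N(-d2) - S_0 * exp(-qT) * N(-d1)
N(-d1) = 0.36600331; N(-d2) = 0.55377036
P = 1.1500 * 0.95170516 * 0.55377036 - 1.1500 * 1.00000000 * 0.36600331 = 0.1852


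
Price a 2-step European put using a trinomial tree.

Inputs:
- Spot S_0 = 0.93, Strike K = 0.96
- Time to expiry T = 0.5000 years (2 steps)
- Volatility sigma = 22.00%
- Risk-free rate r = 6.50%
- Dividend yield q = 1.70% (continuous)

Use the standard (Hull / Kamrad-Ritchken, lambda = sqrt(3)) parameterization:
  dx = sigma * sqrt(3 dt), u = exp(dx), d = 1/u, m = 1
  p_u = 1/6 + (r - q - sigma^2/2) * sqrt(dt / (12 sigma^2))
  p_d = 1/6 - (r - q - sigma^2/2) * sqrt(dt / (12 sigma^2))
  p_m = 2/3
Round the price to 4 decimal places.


dt = T/N = 0.250000; dx = sigma*sqrt(3*dt) = 0.190526
u = exp(dx) = 1.209885; d = 1/u = 0.826525
p_u = 0.182281, p_m = 0.666667, p_d = 0.151052
Discount per step: exp(-r*dt) = 0.983881
Stock lattice S(k, j) with j the centered position index:
  k=0: S(0,+0) = 0.9300
  k=1: S(1,-1) = 0.7687; S(1,+0) = 0.9300; S(1,+1) = 1.1252
  k=2: S(2,-2) = 0.6353; S(2,-1) = 0.7687; S(2,+0) = 0.9300; S(2,+1) = 1.1252; S(2,+2) = 1.3614
Terminal payoffs V(N, j) = max(K - S_T, 0):
  V(2,-2) = 0.324677; V(2,-1) = 0.191332; V(2,+0) = 0.030000; V(2,+1) = 0.000000; V(2,+2) = 0.000000
Backward induction: V(k, j) = exp(-r*dt) * [p_u * V(k+1, j+1) + p_m * V(k+1, j) + p_d * V(k+1, j-1)]
  V(1,-1) = exp(-r*dt) * [p_u*0.030000 + p_m*0.191332 + p_d*0.324677] = 0.179132
  V(1,+0) = exp(-r*dt) * [p_u*0.000000 + p_m*0.030000 + p_d*0.191332] = 0.048113
  V(1,+1) = exp(-r*dt) * [p_u*0.000000 + p_m*0.000000 + p_d*0.030000] = 0.004459
  V(0,+0) = exp(-r*dt) * [p_u*0.004459 + p_m*0.048113 + p_d*0.179132] = 0.058980

Answer: Price = V(0,0) = 0.0590


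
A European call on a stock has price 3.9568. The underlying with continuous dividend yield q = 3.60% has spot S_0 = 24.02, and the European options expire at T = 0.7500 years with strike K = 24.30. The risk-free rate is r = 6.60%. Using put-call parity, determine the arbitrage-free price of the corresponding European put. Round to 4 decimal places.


Answer: Put price = 3.7031

Derivation:
Put-call parity: C - P = S_0 * exp(-qT) - K * exp(-rT).
S_0 * exp(-qT) = 24.0200 * 0.97336124 = 23.38013702
K * exp(-rT) = 24.3000 * 0.95170516 = 23.12643534
P = C - S*exp(-qT) + K*exp(-rT)
P = 3.9568 - 23.38013702 + 23.12643534 = 3.7031


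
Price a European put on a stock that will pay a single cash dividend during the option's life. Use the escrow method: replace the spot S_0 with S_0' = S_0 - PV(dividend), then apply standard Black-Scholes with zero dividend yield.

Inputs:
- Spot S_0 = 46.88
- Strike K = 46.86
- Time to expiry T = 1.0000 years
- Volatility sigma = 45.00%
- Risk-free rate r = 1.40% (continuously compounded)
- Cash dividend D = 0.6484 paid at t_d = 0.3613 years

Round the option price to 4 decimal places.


PV(D) = D * exp(-r * t_d) = 0.6484 * 0.99495457 = 0.64512854
S_0' = S_0 - PV(D) = 46.8800 - 0.64512854 = 46.23487146
d1 = (ln(S_0'/K) + (r + sigma^2/2)*T) / (sigma*sqrt(T)) = 0.22626639
d2 = d1 - sigma*sqrt(T) = -0.22373361
exp(-rT) = 0.98609754
N(-d1) = 0.41049712; N(-d2) = 0.58851771
P = K * exp(-rT) * N(-d2) - S_0' * N(-d1) = 46.8600 * 0.98609754 * 0.58851771 - 46.23487146 * 0.41049712 = 8.2153

Answer: Price = 8.2153


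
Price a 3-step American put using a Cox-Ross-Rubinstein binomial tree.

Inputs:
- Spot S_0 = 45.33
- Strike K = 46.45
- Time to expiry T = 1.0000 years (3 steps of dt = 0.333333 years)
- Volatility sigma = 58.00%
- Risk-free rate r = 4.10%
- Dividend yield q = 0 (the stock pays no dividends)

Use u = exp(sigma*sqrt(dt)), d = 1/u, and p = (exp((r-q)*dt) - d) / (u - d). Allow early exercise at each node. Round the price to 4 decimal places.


Answer: Price = V(0,0) = 10.8911

Derivation:
dt = T/N = 0.333333
u = exp(sigma*sqrt(dt)) = 1.397749; d = 1/u = 0.715436
p = (exp((r-q)*dt) - d) / (u - d) = 0.437225
Discount per step: exp(-r*dt) = 0.986426
Stock lattice S(k, i) with i counting down-moves:
  k=0: S(0,0) = 45.3300
  k=1: S(1,0) = 63.3600; S(1,1) = 32.4307
  k=2: S(2,0) = 88.5613; S(2,1) = 45.3300; S(2,2) = 23.2021
  k=3: S(3,0) = 123.7865; S(3,1) = 63.3600; S(3,2) = 32.4307; S(3,3) = 16.5996
Terminal payoffs V(N, i) = max(K - S_T, 0):
  V(3,0) = 0.000000; V(3,1) = 0.000000; V(3,2) = 14.019287; V(3,3) = 29.850383
Backward induction: V(k, i) = exp(-r*dt) * [p * V(k+1, i) + (1-p) * V(k+1, i+1)]; then take max(V_cont, immediate exercise) for American.
  V(2,0) = exp(-r*dt) * [p*0.000000 + (1-p)*0.000000] = 0.000000; exercise = 0.000000; V(2,0) = max -> 0.000000
  V(2,1) = exp(-r*dt) * [p*0.000000 + (1-p)*14.019287] = 7.782609; exercise = 1.120000; V(2,1) = max -> 7.782609
  V(2,2) = exp(-r*dt) * [p*14.019287 + (1-p)*29.850383] = 22.617402; exercise = 23.247901; V(2,2) = max -> 23.247901
  V(1,0) = exp(-r*dt) * [p*0.000000 + (1-p)*7.782609] = 4.320405; exercise = 0.000000; V(1,0) = max -> 4.320405
  V(1,1) = exp(-r*dt) * [p*7.782609 + (1-p)*23.247901] = 16.262308; exercise = 14.019287; V(1,1) = max -> 16.262308
  V(0,0) = exp(-r*dt) * [p*4.320405 + (1-p)*16.262308] = 10.891140; exercise = 1.120000; V(0,0) = max -> 10.891140


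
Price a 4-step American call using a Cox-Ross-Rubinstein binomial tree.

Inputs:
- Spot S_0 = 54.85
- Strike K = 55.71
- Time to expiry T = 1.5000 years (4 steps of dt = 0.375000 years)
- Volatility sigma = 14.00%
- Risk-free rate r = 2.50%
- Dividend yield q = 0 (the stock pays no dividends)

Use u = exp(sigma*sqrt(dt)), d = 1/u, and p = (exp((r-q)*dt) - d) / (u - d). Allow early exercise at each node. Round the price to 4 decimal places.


Answer: Price = V(0,0) = 4.2477

Derivation:
dt = T/N = 0.375000
u = exp(sigma*sqrt(dt)) = 1.089514; d = 1/u = 0.917840
p = (exp((r-q)*dt) - d) / (u - d) = 0.533446
Discount per step: exp(-r*dt) = 0.990669
Stock lattice S(k, i) with i counting down-moves:
  k=0: S(0,0) = 54.8500
  k=1: S(1,0) = 59.7599; S(1,1) = 50.3435
  k=2: S(2,0) = 65.1092; S(2,1) = 54.8500; S(2,2) = 46.2073
  k=3: S(3,0) = 70.9375; S(3,1) = 59.7599; S(3,2) = 50.3435; S(3,3) = 42.4109
  k=4: S(4,0) = 77.2874; S(4,1) = 65.1092; S(4,2) = 54.8500; S(4,3) = 46.2073; S(4,4) = 38.9264
Terminal payoffs V(N, i) = max(S_T - K, 0):
  V(4,0) = 21.577385; V(4,1) = 9.399240; V(4,2) = 0.000000; V(4,3) = 0.000000; V(4,4) = 0.000000
Backward induction: V(k, i) = exp(-r*dt) * [p * V(k+1, i) + (1-p) * V(k+1, i+1)]; then take max(V_cont, immediate exercise) for American.
  V(3,0) = exp(-r*dt) * [p*21.577385 + (1-p)*9.399240] = 15.747298; exercise = 15.227458; V(3,0) = max -> 15.747298
  V(3,1) = exp(-r*dt) * [p*9.399240 + (1-p)*0.000000] = 4.967201; exercise = 4.049868; V(3,1) = max -> 4.967201
  V(3,2) = exp(-r*dt) * [p*0.000000 + (1-p)*0.000000] = 0.000000; exercise = 0.000000; V(3,2) = max -> 0.000000
  V(3,3) = exp(-r*dt) * [p*0.000000 + (1-p)*0.000000] = 0.000000; exercise = 0.000000; V(3,3) = max -> 0.000000
  V(2,0) = exp(-r*dt) * [p*15.747298 + (1-p)*4.967201] = 10.617791; exercise = 9.399240; V(2,0) = max -> 10.617791
  V(2,1) = exp(-r*dt) * [p*4.967201 + (1-p)*0.000000] = 2.625009; exercise = 0.000000; V(2,1) = max -> 2.625009
  V(2,2) = exp(-r*dt) * [p*0.000000 + (1-p)*0.000000] = 0.000000; exercise = 0.000000; V(2,2) = max -> 0.000000
  V(1,0) = exp(-r*dt) * [p*10.617791 + (1-p)*2.625009] = 6.824447; exercise = 4.049868; V(1,0) = max -> 6.824447
  V(1,1) = exp(-r*dt) * [p*2.625009 + (1-p)*0.000000] = 1.387234; exercise = 0.000000; V(1,1) = max -> 1.387234
  V(0,0) = exp(-r*dt) * [p*6.824447 + (1-p)*1.387234] = 4.247685; exercise = 0.000000; V(0,0) = max -> 4.247685


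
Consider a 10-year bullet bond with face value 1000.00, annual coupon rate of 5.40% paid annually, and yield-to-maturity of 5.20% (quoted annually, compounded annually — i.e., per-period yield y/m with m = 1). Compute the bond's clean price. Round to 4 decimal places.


Answer: Price = 1015.2946

Derivation:
Coupon per period c = face * coupon_rate / m = 54.000000
Periods per year m = 1; per-period yield y/m = 0.052000
Number of cashflows N = 10
Cashflows (t years, CF_t, discount factor 1/(1+y/m)^(m*t), PV):
  t = 1.0000: CF_t = 54.000000, DF = 0.950570, PV = 51.330798
  t = 2.0000: CF_t = 54.000000, DF = 0.903584, PV = 48.793535
  t = 3.0000: CF_t = 54.000000, DF = 0.858920, PV = 46.381687
  t = 4.0000: CF_t = 54.000000, DF = 0.816464, PV = 44.089056
  t = 5.0000: CF_t = 54.000000, DF = 0.776106, PV = 41.909749
  t = 6.0000: CF_t = 54.000000, DF = 0.737744, PV = 39.838165
  t = 7.0000: CF_t = 54.000000, DF = 0.701277, PV = 37.868978
  t = 8.0000: CF_t = 54.000000, DF = 0.666613, PV = 35.997127
  t = 9.0000: CF_t = 54.000000, DF = 0.633663, PV = 34.217801
  t = 10.0000: CF_t = 1054.000000, DF = 0.602341, PV = 634.867672
Price P = sum_t PV_t = 1015.294568


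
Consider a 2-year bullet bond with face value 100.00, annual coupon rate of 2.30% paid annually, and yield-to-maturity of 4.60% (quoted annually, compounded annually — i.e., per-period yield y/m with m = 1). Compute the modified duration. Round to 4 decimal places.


Answer: Modified duration = 1.8901

Derivation:
Coupon per period c = face * coupon_rate / m = 2.300000
Periods per year m = 1; per-period yield y/m = 0.046000
Number of cashflows N = 2
Cashflows (t years, CF_t, discount factor 1/(1+y/m)^(m*t), PV):
  t = 1.0000: CF_t = 2.300000, DF = 0.956023, PV = 2.198853
  t = 2.0000: CF_t = 102.300000, DF = 0.913980, PV = 93.500141
Price P = sum_t PV_t = 95.698994
First compute Macaulay numerator sum_t t * PV_t:
  t * PV_t at t = 1.0000: 2.198853
  t * PV_t at t = 2.0000: 187.000282
Macaulay duration D = 189.199134 / 95.698994 = 1.977023
Modified duration = D / (1 + y/m) = 1.977023 / (1 + 0.046000) = 1.890080


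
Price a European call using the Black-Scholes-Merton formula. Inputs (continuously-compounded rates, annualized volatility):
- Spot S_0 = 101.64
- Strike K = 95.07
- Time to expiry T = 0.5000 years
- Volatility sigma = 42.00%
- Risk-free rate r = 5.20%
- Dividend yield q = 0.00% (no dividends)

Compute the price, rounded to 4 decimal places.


d1 = (ln(S/K) + (r - q + 0.5*sigma^2) * T) / (sigma * sqrt(T)) = 0.46104607
d2 = d1 - sigma * sqrt(T) = 0.16406122
exp(-rT) = 0.97433509; exp(-qT) = 1.00000000
C = S_0 * exp(-qT) * N(d1) - K * exp(-rT) * N(d2)
N(d1) = 0.67761722; N(d2) = 0.56515852
C = 101.6400 * 1.00000000 * 0.67761722 - 95.0700 * 0.97433509 * 0.56515852 = 16.5224

Answer: Price = 16.5224


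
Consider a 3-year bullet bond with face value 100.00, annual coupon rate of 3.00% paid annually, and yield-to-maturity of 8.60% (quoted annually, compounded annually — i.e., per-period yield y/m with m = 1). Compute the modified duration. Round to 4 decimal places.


Coupon per period c = face * coupon_rate / m = 3.000000
Periods per year m = 1; per-period yield y/m = 0.086000
Number of cashflows N = 3
Cashflows (t years, CF_t, discount factor 1/(1+y/m)^(m*t), PV):
  t = 1.0000: CF_t = 3.000000, DF = 0.920810, PV = 2.762431
  t = 2.0000: CF_t = 3.000000, DF = 0.847892, PV = 2.543675
  t = 3.0000: CF_t = 103.000000, DF = 0.780747, PV = 80.416978
Price P = sum_t PV_t = 85.723084
First compute Macaulay numerator sum_t t * PV_t:
  t * PV_t at t = 1.0000: 2.762431
  t * PV_t at t = 2.0000: 5.087350
  t * PV_t at t = 3.0000: 241.250934
Macaulay duration D = 249.100715 / 85.723084 = 2.905877
Modified duration = D / (1 + y/m) = 2.905877 / (1 + 0.086000) = 2.675761

Answer: Modified duration = 2.6758


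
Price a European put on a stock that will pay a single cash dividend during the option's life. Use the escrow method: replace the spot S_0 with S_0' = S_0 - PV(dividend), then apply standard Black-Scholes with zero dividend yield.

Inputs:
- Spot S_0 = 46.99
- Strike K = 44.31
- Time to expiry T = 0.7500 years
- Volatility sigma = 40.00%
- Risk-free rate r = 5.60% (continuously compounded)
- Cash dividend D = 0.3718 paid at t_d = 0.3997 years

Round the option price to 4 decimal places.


PV(D) = D * exp(-r * t_d) = 0.3718 * 0.97786545 = 0.36357037
S_0' = S_0 - PV(D) = 46.9900 - 0.36357037 = 46.62642963
d1 = (ln(S_0'/K) + (r + sigma^2/2)*T) / (sigma*sqrt(T)) = 0.44154927
d2 = d1 - sigma*sqrt(T) = 0.09513911
exp(-rT) = 0.95886978
N(-d1) = 0.32940770; N(-d2) = 0.46210217
P = K * exp(-rT) * N(-d2) - S_0' * N(-d1) = 44.3100 * 0.95886978 * 0.46210217 - 46.62642963 * 0.32940770 = 4.2745

Answer: Price = 4.2745


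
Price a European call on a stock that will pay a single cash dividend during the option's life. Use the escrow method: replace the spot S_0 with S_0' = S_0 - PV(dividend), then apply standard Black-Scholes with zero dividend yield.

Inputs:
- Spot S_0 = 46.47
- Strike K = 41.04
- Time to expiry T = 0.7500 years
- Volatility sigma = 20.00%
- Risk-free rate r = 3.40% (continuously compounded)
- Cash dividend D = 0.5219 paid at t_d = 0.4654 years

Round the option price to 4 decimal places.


PV(D) = D * exp(-r * t_d) = 0.5219 * 0.98430094 = 0.51370666
S_0' = S_0 - PV(D) = 46.4700 - 0.51370666 = 45.95629334
d1 = (ln(S_0'/K) + (r + sigma^2/2)*T) / (sigma*sqrt(T)) = 0.88706173
d2 = d1 - sigma*sqrt(T) = 0.71385665
exp(-rT) = 0.97482238
N(d1) = 0.81247717; N(d2) = 0.76234209
C = S_0' * N(d1) - K * exp(-rT) * N(d2) = 45.95629334 * 0.81247717 - 41.0400 * 0.97482238 * 0.76234209 = 6.8396

Answer: Price = 6.8396


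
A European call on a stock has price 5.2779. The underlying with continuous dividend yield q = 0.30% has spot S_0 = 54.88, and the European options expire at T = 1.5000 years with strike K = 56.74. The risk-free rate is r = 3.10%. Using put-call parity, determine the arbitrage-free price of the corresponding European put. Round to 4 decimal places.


Answer: Put price = 4.8063

Derivation:
Put-call parity: C - P = S_0 * exp(-qT) - K * exp(-rT).
S_0 * exp(-qT) = 54.8800 * 0.99551011 = 54.63359483
K * exp(-rT) = 56.7400 * 0.95456456 = 54.16199317
P = C - S*exp(-qT) + K*exp(-rT)
P = 5.2779 - 54.63359483 + 54.16199317 = 4.8063


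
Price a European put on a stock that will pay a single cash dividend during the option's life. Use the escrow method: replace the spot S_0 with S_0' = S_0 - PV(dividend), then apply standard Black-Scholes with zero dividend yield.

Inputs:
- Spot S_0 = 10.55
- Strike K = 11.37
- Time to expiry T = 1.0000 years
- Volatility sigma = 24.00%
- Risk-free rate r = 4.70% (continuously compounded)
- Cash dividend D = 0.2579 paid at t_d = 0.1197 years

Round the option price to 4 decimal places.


Answer: Price = 1.3108

Derivation:
PV(D) = D * exp(-r * t_d) = 0.2579 * 0.99438990 = 0.25645315
S_0' = S_0 - PV(D) = 10.5500 - 0.25645315 = 10.29354685
d1 = (ln(S_0'/K) + (r + sigma^2/2)*T) / (sigma*sqrt(T)) = -0.09858804
d2 = d1 - sigma*sqrt(T) = -0.33858804
exp(-rT) = 0.95408740
N(-d1) = 0.53926732; N(-d2) = 0.63253995
P = K * exp(-rT) * N(-d2) - S_0' * N(-d1) = 11.3700 * 0.95408740 * 0.63253995 - 10.29354685 * 0.53926732 = 1.3108


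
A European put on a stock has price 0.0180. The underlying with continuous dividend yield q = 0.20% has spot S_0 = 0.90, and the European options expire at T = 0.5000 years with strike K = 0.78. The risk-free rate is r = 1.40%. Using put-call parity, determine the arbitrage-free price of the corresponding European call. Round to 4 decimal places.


Put-call parity: C - P = S_0 * exp(-qT) - K * exp(-rT).
S_0 * exp(-qT) = 0.9000 * 0.99900050 = 0.89910045
K * exp(-rT) = 0.7800 * 0.99302444 = 0.77455907
C = P + S*exp(-qT) - K*exp(-rT)
C = 0.0180 + 0.89910045 - 0.77455907 = 0.1425

Answer: Call price = 0.1425


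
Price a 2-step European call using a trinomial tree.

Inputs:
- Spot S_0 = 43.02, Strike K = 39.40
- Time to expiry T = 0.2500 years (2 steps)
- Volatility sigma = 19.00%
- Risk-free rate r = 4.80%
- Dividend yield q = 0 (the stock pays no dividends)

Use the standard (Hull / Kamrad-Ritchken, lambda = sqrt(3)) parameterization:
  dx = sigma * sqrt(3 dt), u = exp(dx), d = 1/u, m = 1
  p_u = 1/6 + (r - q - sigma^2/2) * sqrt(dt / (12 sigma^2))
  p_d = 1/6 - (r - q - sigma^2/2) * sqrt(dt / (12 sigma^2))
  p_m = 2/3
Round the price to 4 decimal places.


dt = T/N = 0.125000; dx = sigma*sqrt(3*dt) = 0.116351
u = exp(dx) = 1.123390; d = 1/u = 0.890163
p_u = 0.182755, p_m = 0.666667, p_d = 0.150578
Discount per step: exp(-r*dt) = 0.994018
Stock lattice S(k, j) with j the centered position index:
  k=0: S(0,+0) = 43.0200
  k=1: S(1,-1) = 38.2948; S(1,+0) = 43.0200; S(1,+1) = 48.3282
  k=2: S(2,-2) = 34.0886; S(2,-1) = 38.2948; S(2,+0) = 43.0200; S(2,+1) = 48.3282; S(2,+2) = 54.2914
Terminal payoffs V(N, j) = max(S_T - K, 0):
  V(2,-2) = 0.000000; V(2,-1) = 0.000000; V(2,+0) = 3.620000; V(2,+1) = 8.928231; V(2,+2) = 14.891444
Backward induction: V(k, j) = exp(-r*dt) * [p_u * V(k+1, j+1) + p_m * V(k+1, j) + p_d * V(k+1, j-1)]
  V(1,-1) = exp(-r*dt) * [p_u*3.620000 + p_m*0.000000 + p_d*0.000000] = 0.657615
  V(1,+0) = exp(-r*dt) * [p_u*8.928231 + p_m*3.620000 + p_d*0.000000] = 4.020814
  V(1,+1) = exp(-r*dt) * [p_u*14.891444 + p_m*8.928231 + p_d*3.620000] = 9.163585
  V(0,+0) = exp(-r*dt) * [p_u*9.163585 + p_m*4.020814 + p_d*0.657615] = 4.427609

Answer: Price = V(0,0) = 4.4276
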